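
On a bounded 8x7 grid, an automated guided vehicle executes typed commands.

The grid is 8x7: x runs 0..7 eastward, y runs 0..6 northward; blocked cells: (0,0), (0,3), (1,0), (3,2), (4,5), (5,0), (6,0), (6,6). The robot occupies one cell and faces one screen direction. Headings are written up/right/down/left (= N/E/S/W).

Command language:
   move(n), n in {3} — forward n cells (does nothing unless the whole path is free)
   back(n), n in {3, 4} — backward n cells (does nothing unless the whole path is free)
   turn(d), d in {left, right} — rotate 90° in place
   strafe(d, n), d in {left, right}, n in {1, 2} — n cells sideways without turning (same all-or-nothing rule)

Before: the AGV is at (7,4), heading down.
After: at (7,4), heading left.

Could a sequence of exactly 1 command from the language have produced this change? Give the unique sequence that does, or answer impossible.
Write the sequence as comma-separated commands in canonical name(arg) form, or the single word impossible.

turn(right)

key: (7,4) unchanged — the single command moves nothing
from: at (7,4), heading down
t=1 turn(right) ⇒ at (7,4), heading left
no rival 1-sequence matches.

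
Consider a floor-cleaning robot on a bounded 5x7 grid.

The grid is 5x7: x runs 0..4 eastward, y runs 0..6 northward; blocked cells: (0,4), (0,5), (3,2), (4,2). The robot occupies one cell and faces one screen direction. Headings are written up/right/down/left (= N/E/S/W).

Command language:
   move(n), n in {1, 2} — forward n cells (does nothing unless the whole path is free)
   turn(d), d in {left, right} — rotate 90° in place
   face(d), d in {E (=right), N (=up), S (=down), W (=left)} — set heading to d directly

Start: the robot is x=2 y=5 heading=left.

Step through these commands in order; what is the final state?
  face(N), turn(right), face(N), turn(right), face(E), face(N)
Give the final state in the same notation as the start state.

initial: x=2 y=5 heading=left
step 1 (face(N)): x=2 y=5 heading=up
step 2 (turn(right)): x=2 y=5 heading=right
step 3 (face(N)): x=2 y=5 heading=up
step 4 (turn(right)): x=2 y=5 heading=right
step 5 (face(E)): x=2 y=5 heading=right
step 6 (face(N)): x=2 y=5 heading=up

x=2 y=5 heading=up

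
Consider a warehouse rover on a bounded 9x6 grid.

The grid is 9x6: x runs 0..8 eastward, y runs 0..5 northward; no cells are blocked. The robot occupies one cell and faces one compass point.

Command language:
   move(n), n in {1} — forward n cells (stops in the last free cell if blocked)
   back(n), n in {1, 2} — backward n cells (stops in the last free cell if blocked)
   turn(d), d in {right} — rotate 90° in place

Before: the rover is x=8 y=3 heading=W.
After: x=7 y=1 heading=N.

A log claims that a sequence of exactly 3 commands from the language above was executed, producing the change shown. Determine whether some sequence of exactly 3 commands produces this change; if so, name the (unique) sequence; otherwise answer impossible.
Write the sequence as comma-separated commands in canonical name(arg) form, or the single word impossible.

key: position moved to (7,1) AND the heading swung to N — translation plus rotation needed
initial: x=8 y=3 heading=W
t=1 move(1) ⇒ x=7 y=3 heading=W
t=2 turn(right) ⇒ x=7 y=3 heading=N
t=3 back(2) ⇒ x=7 y=1 heading=N
all 64 alternatives checked — unique.

move(1), turn(right), back(2)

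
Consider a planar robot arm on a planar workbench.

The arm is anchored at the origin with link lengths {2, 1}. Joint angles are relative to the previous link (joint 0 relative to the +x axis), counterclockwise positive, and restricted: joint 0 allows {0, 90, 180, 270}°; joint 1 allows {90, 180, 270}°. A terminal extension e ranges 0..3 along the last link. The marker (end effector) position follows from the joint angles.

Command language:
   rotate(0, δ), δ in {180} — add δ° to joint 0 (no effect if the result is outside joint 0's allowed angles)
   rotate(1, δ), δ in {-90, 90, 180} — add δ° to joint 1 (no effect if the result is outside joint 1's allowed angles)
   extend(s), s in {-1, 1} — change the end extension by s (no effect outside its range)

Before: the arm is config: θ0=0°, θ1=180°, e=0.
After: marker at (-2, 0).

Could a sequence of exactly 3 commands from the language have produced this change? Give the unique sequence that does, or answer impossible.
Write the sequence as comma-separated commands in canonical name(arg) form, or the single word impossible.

t0: config: θ0=0°, θ1=180°, e=0
1. extend(1) → config: θ0=0°, θ1=180°, e=1
2. extend(1) → config: θ0=0°, θ1=180°, e=2
3. extend(1) → config: θ0=0°, θ1=180°, e=3
no rival 3-sequence matches.

extend(1), extend(1), extend(1)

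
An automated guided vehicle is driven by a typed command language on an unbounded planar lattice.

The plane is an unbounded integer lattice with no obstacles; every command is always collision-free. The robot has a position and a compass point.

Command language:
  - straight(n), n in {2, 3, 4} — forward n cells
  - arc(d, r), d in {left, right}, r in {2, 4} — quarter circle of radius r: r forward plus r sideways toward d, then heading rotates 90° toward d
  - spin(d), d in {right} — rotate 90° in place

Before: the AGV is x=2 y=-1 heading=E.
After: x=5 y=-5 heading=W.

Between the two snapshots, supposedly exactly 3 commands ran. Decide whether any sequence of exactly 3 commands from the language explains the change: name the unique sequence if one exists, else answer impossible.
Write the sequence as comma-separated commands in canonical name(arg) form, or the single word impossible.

key: position moved to (5,-5) AND the heading swung to W — translation plus rotation needed
begin: x=2 y=-1 heading=E
1. straight(3) → x=5 y=-1 heading=E
2. arc(right, 2) → x=7 y=-3 heading=S
3. arc(right, 2) → x=5 y=-5 heading=W
no rival 3-sequence matches.

straight(3), arc(right, 2), arc(right, 2)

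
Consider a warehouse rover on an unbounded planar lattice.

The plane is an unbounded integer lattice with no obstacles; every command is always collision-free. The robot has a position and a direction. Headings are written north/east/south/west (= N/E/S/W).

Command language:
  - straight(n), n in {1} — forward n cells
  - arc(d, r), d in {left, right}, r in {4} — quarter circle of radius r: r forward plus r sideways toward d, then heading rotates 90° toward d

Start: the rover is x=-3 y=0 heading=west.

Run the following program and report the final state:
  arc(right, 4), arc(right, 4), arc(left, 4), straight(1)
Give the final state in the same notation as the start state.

x=1 y=13 heading=north

initial: x=-3 y=0 heading=west
[1] after arc(right, 4): x=-7 y=4 heading=north
[2] after arc(right, 4): x=-3 y=8 heading=east
[3] after arc(left, 4): x=1 y=12 heading=north
[4] after straight(1): x=1 y=13 heading=north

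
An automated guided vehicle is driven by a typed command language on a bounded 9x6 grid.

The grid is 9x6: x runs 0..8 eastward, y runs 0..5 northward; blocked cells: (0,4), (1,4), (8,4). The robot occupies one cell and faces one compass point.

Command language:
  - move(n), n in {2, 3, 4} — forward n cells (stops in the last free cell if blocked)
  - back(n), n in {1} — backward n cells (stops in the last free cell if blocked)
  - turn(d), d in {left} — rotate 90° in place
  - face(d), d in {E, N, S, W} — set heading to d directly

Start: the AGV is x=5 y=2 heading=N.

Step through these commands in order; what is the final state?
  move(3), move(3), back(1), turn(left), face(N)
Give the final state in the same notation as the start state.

x=5 y=4 heading=N

from: x=5 y=2 heading=N
[1] after move(3): x=5 y=5 heading=N
[2] after move(3): x=5 y=5 heading=N
[3] after back(1): x=5 y=4 heading=N
[4] after turn(left): x=5 y=4 heading=W
[5] after face(N): x=5 y=4 heading=N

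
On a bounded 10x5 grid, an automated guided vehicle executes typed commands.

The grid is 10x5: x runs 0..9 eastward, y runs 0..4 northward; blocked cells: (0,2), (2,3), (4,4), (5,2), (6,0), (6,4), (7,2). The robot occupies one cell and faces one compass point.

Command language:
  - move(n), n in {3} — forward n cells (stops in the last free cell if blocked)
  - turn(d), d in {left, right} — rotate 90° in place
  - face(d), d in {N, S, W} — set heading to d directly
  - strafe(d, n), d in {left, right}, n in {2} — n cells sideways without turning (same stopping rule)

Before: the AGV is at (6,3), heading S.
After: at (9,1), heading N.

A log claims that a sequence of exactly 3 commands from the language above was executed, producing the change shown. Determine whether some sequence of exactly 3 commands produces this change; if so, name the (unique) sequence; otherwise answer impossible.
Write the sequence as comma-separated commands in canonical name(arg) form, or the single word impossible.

impossible

checked all 3-command options: none fits.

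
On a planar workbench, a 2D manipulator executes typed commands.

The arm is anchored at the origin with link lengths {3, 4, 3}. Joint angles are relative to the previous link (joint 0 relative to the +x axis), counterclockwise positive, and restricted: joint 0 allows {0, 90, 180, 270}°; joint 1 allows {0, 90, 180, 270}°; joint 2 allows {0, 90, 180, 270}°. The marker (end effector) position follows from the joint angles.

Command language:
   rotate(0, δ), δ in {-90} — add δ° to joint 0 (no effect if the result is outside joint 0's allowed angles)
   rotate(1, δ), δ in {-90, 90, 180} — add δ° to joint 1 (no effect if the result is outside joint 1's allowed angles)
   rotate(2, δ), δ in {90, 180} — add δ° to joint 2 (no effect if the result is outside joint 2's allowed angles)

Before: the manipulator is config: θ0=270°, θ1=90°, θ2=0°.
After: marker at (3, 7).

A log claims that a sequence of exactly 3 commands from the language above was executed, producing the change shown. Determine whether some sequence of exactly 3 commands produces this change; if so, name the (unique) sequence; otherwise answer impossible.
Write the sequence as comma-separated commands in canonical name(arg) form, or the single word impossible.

rotate(0, -90), rotate(0, -90), rotate(0, -90)

from: config: θ0=270°, θ1=90°, θ2=0°
t=1 rotate(0, -90) ⇒ config: θ0=180°, θ1=90°, θ2=0°
t=2 rotate(0, -90) ⇒ config: θ0=90°, θ1=90°, θ2=0°
t=3 rotate(0, -90) ⇒ config: θ0=0°, θ1=90°, θ2=0°
uniquely the one of 216 3-step routes that fits.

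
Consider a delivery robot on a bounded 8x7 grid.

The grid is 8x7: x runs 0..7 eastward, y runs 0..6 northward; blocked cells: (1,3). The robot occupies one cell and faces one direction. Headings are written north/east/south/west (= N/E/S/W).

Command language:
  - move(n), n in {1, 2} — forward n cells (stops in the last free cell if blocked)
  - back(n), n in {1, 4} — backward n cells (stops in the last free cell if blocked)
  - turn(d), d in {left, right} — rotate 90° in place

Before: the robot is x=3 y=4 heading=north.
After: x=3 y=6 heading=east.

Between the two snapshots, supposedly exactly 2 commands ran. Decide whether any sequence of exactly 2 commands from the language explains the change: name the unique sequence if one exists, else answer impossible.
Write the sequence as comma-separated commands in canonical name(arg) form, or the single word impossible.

key: position moved to (3,6) AND the heading swung to E — translation plus rotation needed
initial: x=3 y=4 heading=north
step 1 (move(2)): x=3 y=6 heading=north
step 2 (turn(right)): x=3 y=6 heading=east
uniquely the one of 36 2-step routes that fits.

move(2), turn(right)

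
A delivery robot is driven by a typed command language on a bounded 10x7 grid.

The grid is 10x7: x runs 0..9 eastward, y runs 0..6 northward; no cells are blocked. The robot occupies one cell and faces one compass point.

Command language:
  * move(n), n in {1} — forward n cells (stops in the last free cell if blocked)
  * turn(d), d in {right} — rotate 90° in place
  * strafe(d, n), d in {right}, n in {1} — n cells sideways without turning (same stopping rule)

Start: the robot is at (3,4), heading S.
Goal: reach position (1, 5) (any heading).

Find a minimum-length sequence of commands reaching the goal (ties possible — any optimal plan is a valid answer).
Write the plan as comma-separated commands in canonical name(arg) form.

strafe(right, 1), strafe(right, 1), turn(right), strafe(right, 1)

initial: at (3,4), heading S
t=1 strafe(right, 1) ⇒ at (2,4), heading S
t=2 strafe(right, 1) ⇒ at (1,4), heading S
t=3 turn(right) ⇒ at (1,4), heading W
t=4 strafe(right, 1) ⇒ at (1,5), heading W
no 3-step plan works, so 4 is optimal.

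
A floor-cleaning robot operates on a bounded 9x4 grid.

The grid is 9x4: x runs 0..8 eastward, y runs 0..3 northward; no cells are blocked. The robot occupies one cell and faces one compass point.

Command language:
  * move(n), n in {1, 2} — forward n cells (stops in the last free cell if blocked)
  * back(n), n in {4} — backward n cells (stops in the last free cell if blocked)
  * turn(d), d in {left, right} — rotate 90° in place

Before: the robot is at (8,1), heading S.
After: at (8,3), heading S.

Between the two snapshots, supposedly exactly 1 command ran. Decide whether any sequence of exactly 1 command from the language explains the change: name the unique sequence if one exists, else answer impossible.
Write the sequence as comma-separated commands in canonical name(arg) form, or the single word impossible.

back(4)

key: back(4) runs into the grid edge before its full distance
begin: at (8,1), heading S
step 1 (back(4)): at (8,3), heading S
all 5 alternatives checked — unique.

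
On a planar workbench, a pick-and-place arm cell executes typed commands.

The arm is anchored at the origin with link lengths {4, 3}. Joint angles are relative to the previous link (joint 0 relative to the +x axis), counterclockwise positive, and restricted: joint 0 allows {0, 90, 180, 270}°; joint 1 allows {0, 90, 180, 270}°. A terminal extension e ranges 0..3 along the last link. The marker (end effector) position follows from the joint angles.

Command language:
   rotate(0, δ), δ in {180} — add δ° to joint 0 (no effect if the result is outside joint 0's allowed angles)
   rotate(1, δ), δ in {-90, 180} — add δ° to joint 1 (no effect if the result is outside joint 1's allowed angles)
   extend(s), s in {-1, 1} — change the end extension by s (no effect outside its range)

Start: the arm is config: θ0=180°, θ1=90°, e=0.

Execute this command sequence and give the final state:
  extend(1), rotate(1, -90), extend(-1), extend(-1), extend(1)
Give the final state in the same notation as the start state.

config: θ0=180°, θ1=0°, e=1

start: config: θ0=180°, θ1=90°, e=0
step 1 (extend(1)): config: θ0=180°, θ1=90°, e=1
step 2 (rotate(1, -90)): config: θ0=180°, θ1=0°, e=1
step 3 (extend(-1)): config: θ0=180°, θ1=0°, e=0
step 4 (extend(-1)): config: θ0=180°, θ1=0°, e=0
step 5 (extend(1)): config: θ0=180°, θ1=0°, e=1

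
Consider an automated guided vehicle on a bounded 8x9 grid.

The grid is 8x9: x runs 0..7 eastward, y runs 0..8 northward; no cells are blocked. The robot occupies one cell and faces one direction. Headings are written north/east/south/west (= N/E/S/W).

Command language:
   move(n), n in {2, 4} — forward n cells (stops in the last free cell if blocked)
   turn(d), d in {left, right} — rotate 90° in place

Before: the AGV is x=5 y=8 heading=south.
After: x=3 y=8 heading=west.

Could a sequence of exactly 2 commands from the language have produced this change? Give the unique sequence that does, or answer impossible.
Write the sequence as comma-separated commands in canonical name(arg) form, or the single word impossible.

turn(right), move(2)

key: running move(2) before turn(right) would end elsewhere — order is forced
from: x=5 y=8 heading=south
[1] after turn(right): x=5 y=8 heading=west
[2] after move(2): x=3 y=8 heading=west
all 16 alternatives checked — unique.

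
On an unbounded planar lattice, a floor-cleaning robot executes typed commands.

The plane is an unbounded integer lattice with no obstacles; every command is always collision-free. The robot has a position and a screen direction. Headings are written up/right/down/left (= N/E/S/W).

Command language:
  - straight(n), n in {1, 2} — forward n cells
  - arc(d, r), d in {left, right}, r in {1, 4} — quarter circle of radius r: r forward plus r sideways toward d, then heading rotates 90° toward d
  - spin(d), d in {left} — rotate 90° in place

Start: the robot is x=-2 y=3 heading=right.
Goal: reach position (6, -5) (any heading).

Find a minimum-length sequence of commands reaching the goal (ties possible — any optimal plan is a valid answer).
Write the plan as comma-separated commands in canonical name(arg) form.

start: x=-2 y=3 heading=right
[1] after arc(right, 4): x=2 y=-1 heading=down
[2] after arc(left, 4): x=6 y=-5 heading=right
nothing shorter than 2 reaches the goal.

arc(right, 4), arc(left, 4)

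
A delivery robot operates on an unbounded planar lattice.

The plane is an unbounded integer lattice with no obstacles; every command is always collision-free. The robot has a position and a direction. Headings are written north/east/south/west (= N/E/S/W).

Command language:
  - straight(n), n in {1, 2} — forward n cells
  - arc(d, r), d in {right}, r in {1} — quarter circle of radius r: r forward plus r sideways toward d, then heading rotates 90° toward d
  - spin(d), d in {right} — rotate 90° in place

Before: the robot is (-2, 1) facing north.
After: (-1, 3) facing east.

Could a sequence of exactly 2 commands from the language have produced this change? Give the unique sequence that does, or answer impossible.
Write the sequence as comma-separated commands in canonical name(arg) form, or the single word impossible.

key: position moved to (-1,3) AND the heading swung to E — translation plus rotation needed
start: (-2, 1) facing north
step 1 (straight(1)): (-2, 2) facing north
step 2 (arc(right, 1)): (-1, 3) facing east
uniquely the one of 16 2-step routes that fits.

straight(1), arc(right, 1)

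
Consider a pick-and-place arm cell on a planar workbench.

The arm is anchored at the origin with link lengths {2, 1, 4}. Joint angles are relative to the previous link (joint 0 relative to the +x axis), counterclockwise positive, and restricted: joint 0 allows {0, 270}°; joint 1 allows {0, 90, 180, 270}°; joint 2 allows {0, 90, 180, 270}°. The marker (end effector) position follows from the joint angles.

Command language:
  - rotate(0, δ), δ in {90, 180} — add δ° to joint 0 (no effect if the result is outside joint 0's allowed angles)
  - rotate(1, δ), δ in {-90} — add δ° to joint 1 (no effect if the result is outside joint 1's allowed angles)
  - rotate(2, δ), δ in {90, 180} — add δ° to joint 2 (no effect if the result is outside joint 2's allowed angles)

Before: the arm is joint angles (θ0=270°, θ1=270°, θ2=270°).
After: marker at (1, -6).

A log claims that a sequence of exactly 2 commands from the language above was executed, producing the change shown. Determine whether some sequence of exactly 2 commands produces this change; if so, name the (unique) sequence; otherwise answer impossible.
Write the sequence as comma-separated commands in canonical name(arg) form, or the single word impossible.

rotate(1, -90), rotate(1, -90)

start: joint angles (θ0=270°, θ1=270°, θ2=270°)
[1] after rotate(1, -90): joint angles (θ0=270°, θ1=180°, θ2=270°)
[2] after rotate(1, -90): joint angles (θ0=270°, θ1=90°, θ2=270°)
no other 2-command option fits: unique.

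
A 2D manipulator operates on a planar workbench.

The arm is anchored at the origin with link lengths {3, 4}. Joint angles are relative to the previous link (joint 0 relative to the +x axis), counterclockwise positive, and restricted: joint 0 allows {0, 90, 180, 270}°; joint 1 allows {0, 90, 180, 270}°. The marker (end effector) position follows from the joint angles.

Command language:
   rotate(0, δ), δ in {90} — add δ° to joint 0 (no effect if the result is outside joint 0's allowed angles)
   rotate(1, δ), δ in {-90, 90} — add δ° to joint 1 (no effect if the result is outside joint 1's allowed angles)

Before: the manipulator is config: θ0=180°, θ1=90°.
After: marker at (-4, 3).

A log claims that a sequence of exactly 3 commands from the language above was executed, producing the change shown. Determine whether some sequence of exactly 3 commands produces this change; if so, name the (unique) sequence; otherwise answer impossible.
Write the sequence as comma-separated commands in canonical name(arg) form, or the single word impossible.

t0: config: θ0=180°, θ1=90°
step 1 (rotate(0, 90)): config: θ0=270°, θ1=90°
step 2 (rotate(0, 90)): config: θ0=0°, θ1=90°
step 3 (rotate(0, 90)): config: θ0=90°, θ1=90°
no other 3-command option fits: unique.

rotate(0, 90), rotate(0, 90), rotate(0, 90)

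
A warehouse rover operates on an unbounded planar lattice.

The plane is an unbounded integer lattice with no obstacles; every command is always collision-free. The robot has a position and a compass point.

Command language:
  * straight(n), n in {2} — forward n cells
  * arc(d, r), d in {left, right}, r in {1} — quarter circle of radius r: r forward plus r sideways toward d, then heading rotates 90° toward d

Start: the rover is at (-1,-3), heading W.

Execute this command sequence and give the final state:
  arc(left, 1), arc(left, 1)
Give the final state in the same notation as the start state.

at (-1,-5), heading E

start: at (-1,-3), heading W
step 1 (arc(left, 1)): at (-2,-4), heading S
step 2 (arc(left, 1)): at (-1,-5), heading E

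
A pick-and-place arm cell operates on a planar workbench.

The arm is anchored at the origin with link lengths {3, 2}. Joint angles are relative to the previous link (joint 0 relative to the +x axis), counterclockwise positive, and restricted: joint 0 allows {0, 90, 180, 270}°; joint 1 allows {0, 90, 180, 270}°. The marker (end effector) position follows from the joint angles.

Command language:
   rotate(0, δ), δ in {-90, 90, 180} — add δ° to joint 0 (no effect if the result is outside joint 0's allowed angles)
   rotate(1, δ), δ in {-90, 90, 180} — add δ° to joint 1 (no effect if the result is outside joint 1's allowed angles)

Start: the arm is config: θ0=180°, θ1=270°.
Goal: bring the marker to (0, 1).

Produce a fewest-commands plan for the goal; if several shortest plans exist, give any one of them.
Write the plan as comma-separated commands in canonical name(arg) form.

rotate(1, -90), rotate(0, -90)

initial: config: θ0=180°, θ1=270°
1. rotate(1, -90) → config: θ0=180°, θ1=180°
2. rotate(0, -90) → config: θ0=90°, θ1=180°
nothing shorter than 2 reaches the goal.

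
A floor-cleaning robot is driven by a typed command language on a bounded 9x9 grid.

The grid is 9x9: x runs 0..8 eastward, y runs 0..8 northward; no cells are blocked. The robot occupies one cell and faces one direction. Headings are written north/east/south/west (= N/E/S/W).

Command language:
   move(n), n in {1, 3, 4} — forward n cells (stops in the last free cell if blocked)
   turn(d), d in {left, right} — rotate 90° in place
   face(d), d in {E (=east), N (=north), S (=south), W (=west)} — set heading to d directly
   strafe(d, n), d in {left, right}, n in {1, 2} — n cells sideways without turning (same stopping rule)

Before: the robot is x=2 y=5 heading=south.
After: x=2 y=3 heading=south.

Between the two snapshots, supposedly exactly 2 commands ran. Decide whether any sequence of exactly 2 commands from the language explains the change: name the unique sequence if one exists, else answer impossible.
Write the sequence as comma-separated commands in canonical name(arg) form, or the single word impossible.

key: heading stays S — no command in the sequence turns
t0: x=2 y=5 heading=south
1. move(1) → x=2 y=4 heading=south
2. move(1) → x=2 y=3 heading=south
no other 2-command option fits: unique.

move(1), move(1)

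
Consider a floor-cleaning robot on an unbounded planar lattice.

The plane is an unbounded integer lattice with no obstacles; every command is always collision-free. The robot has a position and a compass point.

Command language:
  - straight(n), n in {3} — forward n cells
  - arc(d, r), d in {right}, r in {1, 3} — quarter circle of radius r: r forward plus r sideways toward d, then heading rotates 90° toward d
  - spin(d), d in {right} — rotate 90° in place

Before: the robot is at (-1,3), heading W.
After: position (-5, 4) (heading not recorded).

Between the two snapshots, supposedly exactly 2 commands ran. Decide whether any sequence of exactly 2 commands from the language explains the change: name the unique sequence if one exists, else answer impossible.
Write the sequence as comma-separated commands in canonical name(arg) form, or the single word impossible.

key: running arc(right, 1) before straight(3) would end elsewhere — order is forced
from: at (-1,3), heading W
1. straight(3) → at (-4,3), heading W
2. arc(right, 1) → at (-5,4), heading N
no other 2-command option fits: unique.

straight(3), arc(right, 1)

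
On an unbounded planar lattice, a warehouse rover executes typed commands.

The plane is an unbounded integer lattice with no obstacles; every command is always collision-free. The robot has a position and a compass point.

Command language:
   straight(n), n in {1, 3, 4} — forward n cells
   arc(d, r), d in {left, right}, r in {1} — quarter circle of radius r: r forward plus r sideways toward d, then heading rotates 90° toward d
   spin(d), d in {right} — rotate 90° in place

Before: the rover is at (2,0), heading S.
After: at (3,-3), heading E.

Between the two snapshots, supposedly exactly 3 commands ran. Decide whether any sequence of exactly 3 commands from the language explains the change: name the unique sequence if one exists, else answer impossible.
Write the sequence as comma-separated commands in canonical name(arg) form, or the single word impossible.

key: order matters: swapping straight(1) and arc(left, 1) lands elsewhere
begin: at (2,0), heading S
1. straight(1) → at (2,-1), heading S
2. straight(1) → at (2,-2), heading S
3. arc(left, 1) → at (3,-3), heading E
no other 3-command option fits: unique.

straight(1), straight(1), arc(left, 1)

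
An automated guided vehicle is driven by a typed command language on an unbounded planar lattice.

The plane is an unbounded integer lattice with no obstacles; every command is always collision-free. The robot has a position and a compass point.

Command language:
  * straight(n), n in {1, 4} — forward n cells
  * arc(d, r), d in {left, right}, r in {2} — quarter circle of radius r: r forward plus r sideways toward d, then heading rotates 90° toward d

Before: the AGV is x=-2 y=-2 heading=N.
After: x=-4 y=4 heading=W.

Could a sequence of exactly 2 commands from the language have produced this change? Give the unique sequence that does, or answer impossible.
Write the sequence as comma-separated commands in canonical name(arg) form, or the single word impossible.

straight(4), arc(left, 2)

key: running arc(left, 2) before straight(4) would end elsewhere — order is forced
begin: x=-2 y=-2 heading=N
[1] after straight(4): x=-2 y=2 heading=N
[2] after arc(left, 2): x=-4 y=4 heading=W
uniquely the one of 16 2-step routes that fits.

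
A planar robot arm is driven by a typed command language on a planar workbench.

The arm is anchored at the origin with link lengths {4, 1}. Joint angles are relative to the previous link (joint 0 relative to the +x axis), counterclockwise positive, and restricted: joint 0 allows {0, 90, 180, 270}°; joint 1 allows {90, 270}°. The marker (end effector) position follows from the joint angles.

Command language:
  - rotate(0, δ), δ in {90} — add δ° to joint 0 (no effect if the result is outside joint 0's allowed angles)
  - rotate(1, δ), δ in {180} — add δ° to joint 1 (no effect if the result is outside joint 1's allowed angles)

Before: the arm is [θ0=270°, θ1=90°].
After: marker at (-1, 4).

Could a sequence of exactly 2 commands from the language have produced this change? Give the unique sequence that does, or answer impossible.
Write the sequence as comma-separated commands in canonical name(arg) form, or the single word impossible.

rotate(0, 90), rotate(0, 90)

start: [θ0=270°, θ1=90°]
[1] after rotate(0, 90): [θ0=0°, θ1=90°]
[2] after rotate(0, 90): [θ0=90°, θ1=90°]
all 4 alternatives checked — unique.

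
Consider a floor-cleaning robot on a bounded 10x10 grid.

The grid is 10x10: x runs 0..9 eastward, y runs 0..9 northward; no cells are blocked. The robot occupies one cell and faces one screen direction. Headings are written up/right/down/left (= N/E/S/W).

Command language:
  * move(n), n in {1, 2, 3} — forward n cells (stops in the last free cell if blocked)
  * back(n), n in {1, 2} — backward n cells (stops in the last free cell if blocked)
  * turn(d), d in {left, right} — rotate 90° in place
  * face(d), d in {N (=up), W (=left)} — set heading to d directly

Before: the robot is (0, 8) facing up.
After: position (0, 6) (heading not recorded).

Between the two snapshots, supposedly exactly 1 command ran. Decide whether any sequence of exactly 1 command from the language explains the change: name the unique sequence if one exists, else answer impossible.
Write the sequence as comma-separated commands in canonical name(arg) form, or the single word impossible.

back(2)

from: (0, 8) facing up
step 1 (back(2)): (0, 6) facing up
all 9 alternatives checked — unique.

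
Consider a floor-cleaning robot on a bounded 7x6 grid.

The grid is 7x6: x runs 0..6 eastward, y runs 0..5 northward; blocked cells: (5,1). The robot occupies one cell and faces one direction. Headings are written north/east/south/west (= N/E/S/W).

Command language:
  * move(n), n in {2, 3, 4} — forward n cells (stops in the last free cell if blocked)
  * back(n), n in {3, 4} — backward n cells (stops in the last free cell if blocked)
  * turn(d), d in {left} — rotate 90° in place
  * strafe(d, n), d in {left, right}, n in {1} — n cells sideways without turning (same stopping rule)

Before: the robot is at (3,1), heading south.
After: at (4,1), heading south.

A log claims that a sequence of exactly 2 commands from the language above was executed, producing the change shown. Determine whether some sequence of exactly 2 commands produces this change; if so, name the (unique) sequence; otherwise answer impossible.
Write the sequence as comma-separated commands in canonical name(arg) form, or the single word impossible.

key: the second strafe(left, 1) is stopped early by the blocked cell at (5,1)
t0: at (3,1), heading south
t=1 strafe(left, 1) ⇒ at (4,1), heading south
t=2 strafe(left, 1) ⇒ at (4,1), heading south
no other 2-command option fits: unique.

strafe(left, 1), strafe(left, 1)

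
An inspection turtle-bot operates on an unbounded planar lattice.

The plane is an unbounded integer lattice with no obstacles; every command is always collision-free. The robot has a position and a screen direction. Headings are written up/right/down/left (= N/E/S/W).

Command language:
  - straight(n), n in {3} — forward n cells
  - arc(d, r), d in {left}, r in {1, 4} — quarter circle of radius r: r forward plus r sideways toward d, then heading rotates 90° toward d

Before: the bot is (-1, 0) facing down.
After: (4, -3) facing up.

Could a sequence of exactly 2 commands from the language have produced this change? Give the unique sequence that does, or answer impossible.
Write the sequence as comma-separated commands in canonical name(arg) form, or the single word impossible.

arc(left, 4), arc(left, 1)

key: cell and facing (now N) both changed — the 2 commands mix motion and turning
start: (-1, 0) facing down
1. arc(left, 4) → (3, -4) facing right
2. arc(left, 1) → (4, -3) facing up
all 9 alternatives checked — unique.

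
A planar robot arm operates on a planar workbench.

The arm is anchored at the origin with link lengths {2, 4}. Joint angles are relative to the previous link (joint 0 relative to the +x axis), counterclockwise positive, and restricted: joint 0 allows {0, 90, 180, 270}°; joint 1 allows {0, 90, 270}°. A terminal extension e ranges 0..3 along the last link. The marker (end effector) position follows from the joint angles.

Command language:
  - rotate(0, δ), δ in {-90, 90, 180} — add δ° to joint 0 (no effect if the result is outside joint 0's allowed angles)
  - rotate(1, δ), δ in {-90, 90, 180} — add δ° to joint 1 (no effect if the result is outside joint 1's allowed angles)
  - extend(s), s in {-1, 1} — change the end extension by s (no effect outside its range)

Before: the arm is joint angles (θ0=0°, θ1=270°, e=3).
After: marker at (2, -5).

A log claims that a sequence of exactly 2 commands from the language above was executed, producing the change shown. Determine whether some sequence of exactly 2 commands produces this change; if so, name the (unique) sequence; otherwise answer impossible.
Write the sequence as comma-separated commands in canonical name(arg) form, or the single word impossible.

extend(-1), extend(-1)

t0: joint angles (θ0=0°, θ1=270°, e=3)
t=1 extend(-1) ⇒ joint angles (θ0=0°, θ1=270°, e=2)
t=2 extend(-1) ⇒ joint angles (θ0=0°, θ1=270°, e=1)
no other 2-command option fits: unique.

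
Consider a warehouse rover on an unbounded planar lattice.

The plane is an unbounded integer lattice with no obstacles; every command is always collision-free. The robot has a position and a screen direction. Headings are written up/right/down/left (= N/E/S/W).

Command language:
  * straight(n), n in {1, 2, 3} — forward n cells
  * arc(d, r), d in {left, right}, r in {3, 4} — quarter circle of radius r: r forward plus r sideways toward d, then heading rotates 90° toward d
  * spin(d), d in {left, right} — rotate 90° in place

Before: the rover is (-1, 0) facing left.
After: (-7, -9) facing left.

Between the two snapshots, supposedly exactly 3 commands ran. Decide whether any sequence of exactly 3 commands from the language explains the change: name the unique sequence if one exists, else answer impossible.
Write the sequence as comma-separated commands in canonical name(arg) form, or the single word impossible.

arc(left, 3), straight(3), arc(right, 3)

key: running arc(right, 3) before arc(left, 3) would end elsewhere — order is forced
from: (-1, 0) facing left
step 1 (arc(left, 3)): (-4, -3) facing down
step 2 (straight(3)): (-4, -6) facing down
step 3 (arc(right, 3)): (-7, -9) facing left
all 729 alternatives checked — unique.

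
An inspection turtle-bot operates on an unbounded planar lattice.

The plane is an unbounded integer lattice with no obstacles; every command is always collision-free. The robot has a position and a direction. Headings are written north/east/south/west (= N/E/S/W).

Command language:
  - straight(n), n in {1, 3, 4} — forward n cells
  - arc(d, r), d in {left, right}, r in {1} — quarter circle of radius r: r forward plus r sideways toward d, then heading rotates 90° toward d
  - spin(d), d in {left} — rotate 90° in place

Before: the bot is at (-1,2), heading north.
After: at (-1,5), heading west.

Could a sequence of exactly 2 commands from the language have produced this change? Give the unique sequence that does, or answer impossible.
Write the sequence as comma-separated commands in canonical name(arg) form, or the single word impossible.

key: running spin(left) before straight(3) would end elsewhere — order is forced
begin: at (-1,2), heading north
1. straight(3) → at (-1,5), heading north
2. spin(left) → at (-1,5), heading west
all 36 alternatives checked — unique.

straight(3), spin(left)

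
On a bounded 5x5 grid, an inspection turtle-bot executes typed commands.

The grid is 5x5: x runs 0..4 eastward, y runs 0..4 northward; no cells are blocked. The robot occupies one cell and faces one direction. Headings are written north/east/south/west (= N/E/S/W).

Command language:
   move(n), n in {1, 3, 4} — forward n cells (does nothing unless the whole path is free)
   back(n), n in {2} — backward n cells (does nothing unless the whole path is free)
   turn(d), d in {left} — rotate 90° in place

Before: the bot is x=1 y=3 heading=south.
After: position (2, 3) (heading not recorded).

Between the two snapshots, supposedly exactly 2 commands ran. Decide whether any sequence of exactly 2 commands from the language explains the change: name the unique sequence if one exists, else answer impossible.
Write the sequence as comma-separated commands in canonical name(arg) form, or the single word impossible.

key: order matters: swapping turn(left) and move(1) lands elsewhere
start: x=1 y=3 heading=south
t=1 turn(left) ⇒ x=1 y=3 heading=east
t=2 move(1) ⇒ x=2 y=3 heading=east
uniquely the one of 25 2-step routes that fits.

turn(left), move(1)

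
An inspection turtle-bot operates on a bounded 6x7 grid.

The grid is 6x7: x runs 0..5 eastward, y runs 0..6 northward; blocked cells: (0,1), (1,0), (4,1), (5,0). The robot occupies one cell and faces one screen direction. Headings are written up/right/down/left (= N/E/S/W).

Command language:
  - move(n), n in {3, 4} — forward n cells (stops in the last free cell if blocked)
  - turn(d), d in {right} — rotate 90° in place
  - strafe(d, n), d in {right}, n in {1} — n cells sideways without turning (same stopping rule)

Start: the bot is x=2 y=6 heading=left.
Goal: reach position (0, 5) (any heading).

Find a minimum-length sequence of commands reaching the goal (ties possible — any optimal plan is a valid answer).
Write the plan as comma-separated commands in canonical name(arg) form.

begin: x=2 y=6 heading=left
[1] after move(4): x=0 y=6 heading=left
[2] after turn(right): x=0 y=6 heading=up
[3] after turn(right): x=0 y=6 heading=right
[4] after strafe(right, 1): x=0 y=5 heading=right
shorter routes all fall short; 4 is best.

move(4), turn(right), turn(right), strafe(right, 1)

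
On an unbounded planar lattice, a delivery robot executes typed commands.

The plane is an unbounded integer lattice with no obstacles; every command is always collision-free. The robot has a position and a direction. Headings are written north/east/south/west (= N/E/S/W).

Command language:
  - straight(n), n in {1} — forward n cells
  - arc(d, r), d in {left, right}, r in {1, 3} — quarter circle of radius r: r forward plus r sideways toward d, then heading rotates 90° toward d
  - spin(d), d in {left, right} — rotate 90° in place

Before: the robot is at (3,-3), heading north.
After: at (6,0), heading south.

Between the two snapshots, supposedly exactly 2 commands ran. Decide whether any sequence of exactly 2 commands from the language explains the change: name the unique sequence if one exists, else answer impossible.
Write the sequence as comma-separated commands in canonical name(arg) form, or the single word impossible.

key: cell and facing (now S) both changed — the 2 commands mix motion and turning
start: at (3,-3), heading north
1. arc(right, 3) → at (6,0), heading east
2. spin(right) → at (6,0), heading south
no other 2-command option fits: unique.

arc(right, 3), spin(right)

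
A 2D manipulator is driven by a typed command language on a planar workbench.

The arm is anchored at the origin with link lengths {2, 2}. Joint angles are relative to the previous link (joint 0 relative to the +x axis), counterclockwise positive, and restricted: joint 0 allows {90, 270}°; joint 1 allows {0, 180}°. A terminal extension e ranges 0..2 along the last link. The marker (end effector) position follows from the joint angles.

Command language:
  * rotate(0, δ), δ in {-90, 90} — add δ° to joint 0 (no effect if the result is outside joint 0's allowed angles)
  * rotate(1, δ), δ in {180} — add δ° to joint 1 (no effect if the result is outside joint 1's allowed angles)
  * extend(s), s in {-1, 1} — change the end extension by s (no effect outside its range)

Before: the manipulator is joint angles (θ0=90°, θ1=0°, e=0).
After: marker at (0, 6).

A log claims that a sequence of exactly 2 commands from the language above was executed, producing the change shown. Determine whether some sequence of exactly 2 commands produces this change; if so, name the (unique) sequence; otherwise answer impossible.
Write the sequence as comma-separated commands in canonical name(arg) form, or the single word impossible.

extend(1), extend(1)

initial: joint angles (θ0=90°, θ1=0°, e=0)
1. extend(1) → joint angles (θ0=90°, θ1=0°, e=1)
2. extend(1) → joint angles (θ0=90°, θ1=0°, e=2)
all 25 alternatives checked — unique.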